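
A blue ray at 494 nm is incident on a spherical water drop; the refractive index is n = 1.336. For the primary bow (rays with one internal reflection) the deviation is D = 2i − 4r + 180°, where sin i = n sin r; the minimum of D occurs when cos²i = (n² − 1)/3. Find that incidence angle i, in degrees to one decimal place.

59.2°

cos²i = (1.336² − 1)/3 = (1.78490 − 1)/3 = 0.26163.
cos i = 0.51150, so i = 59.236°.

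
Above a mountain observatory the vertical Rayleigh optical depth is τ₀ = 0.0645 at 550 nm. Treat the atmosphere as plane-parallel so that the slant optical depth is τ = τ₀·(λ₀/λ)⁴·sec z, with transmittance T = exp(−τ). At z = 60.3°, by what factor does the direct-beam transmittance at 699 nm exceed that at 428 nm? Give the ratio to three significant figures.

1.36

Airmass: sec 60.3° = 2.0183.
τ(699 nm) = 0.0645 × (550/699)⁴ × 2.0183 = 0.0645 × 0.3833 × 2.0183 = 0.0499.
τ(428 nm) = 0.0645 × (550/428)⁴ × 2.0183 = 0.0645 × 2.7269 × 2.0183 = 0.3550.
T(699)/T(428) = exp(τ_B − τ_A) = exp(0.3051) = 1.3568.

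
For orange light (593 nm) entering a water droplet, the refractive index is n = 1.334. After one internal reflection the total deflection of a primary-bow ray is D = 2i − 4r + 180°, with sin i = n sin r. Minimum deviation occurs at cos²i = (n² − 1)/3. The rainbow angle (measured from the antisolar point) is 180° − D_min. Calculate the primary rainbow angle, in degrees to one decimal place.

41.9°

cos²i = (1.77956 − 1)/3 = 0.25985; i = arccos(0.50976) = 59.352°.
sin r = sin 59.352°/1.334 = 0.64492; r = 40.159°.
D_min = 2·59.352° − 4·40.159° + 180° = 138.067°.
Rainbow angle = 180° − D_min = 41.933°.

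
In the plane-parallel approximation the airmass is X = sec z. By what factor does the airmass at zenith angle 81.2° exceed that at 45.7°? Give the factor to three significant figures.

X(81.2°)/X(45.7°) = sec 81.2° / sec 45.7° = cos 45.7° / cos 81.2° = 0.6984/0.1530 = 4.5652.

4.57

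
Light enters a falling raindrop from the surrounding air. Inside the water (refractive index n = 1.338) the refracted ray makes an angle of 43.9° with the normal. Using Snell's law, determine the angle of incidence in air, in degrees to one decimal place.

Snell: sin θ_i = n · sin θ_r = 1.338 × sin 43.9° = 1.338 × 0.6934 = 0.9278.
θ_i = arcsin(0.9278) = 68.09°.

68.1°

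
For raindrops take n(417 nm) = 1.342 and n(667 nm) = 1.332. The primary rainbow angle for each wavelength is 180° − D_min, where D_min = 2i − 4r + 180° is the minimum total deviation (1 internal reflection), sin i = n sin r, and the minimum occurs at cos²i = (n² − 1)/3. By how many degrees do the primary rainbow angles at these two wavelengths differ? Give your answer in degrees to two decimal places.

At 417 nm (n = 1.342): cos²i = 0.26699 → i = 58.888°, r = 39.641°, D_min = 139.213°, rainbow angle = 40.787°.
At 667 nm (n = 1.332): cos²i = 0.25807 → i = 59.469°, r = 40.290°, D_min = 137.776°, rainbow angle = 42.224°.
Angular width = |40.787° − 42.224°| = 1.437°.

1.44°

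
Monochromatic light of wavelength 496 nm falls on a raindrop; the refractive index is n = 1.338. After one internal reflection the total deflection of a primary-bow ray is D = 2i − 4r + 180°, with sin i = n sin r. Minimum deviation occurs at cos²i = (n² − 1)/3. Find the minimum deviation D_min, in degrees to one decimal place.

cos²i = (1.79024 − 1)/3 = 0.26341; i = arccos(0.51324) = 59.120°.
sin r = sin 59.120°/1.338 = 0.64144; r = 39.899°.
D_min = 2·59.120° − 4·39.899° + 180° = 138.643°.

138.6°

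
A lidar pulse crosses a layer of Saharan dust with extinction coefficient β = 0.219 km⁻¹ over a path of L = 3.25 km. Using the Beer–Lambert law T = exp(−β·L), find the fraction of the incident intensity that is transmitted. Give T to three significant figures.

τ = β·L = 0.219 × 3.25 = 0.7117.
T = exp(−0.7117) = 0.4908.

0.491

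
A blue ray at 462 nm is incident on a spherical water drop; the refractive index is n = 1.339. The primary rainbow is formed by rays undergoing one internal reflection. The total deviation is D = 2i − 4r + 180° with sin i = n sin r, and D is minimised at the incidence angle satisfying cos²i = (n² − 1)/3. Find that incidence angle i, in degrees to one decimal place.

59.1°

cos²i = (1.339² − 1)/3 = (1.79292 − 1)/3 = 0.26431.
cos i = 0.51411, so i = 59.062°.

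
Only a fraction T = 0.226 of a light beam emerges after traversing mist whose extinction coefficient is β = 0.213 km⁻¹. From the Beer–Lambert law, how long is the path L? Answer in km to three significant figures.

6.98 km

Beer–Lambert: T = exp(−βL) ⇒ L = −ln(T)/β = −ln(0.226)/0.213 = 1.4872/0.213 = 6.982 km.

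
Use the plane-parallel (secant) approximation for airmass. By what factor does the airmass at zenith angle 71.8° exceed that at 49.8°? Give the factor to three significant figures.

2.07

X(71.8°)/X(49.8°) = sec 71.8° / sec 49.8° = cos 49.8° / cos 71.8° = 0.6455/0.3123 = 2.0666.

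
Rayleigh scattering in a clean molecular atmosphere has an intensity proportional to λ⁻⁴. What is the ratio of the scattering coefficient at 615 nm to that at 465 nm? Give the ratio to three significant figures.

Rayleigh scattering ∝ λ⁻⁴, so the ratio of coefficients is the inverse fourth power of the wavelength ratio.
σ(615)/σ(465) = (465/615)⁴ = (0.7561)⁴ = 0.3268.

0.327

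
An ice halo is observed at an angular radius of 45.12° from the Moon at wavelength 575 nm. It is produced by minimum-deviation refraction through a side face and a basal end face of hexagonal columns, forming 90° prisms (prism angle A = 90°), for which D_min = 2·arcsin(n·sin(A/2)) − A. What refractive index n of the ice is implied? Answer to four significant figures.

1.307

Rearranging: n = sin((D_min + A)/2) / sin(A/2).
(D_min + A)/2 = (45.12° + 90°)/2 = 67.560°.
n = sin 67.560° / sin 45° = 0.9243 / 0.7071 = 1.3071.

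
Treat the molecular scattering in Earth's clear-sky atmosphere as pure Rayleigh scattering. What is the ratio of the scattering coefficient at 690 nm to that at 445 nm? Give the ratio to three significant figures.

0.173

Rayleigh scattering ∝ λ⁻⁴, so the ratio of coefficients is the inverse fourth power of the wavelength ratio.
σ(690)/σ(445) = (445/690)⁴ = (0.6449)⁴ = 0.173.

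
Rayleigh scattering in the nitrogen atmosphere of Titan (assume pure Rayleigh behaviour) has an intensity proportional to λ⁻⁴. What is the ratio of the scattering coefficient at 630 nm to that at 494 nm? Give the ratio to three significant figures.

0.378

Rayleigh scattering ∝ λ⁻⁴, so the ratio of coefficients is the inverse fourth power of the wavelength ratio.
σ(630)/σ(494) = (494/630)⁴ = (0.7841)⁴ = 0.378.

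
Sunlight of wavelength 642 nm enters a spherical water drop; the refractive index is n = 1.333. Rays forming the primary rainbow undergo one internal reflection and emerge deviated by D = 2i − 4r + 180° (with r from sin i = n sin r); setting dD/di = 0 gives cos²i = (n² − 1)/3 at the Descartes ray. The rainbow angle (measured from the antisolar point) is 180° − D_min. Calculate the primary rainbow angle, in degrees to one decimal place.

42.1°

cos²i = (1.77689 − 1)/3 = 0.25896; i = arccos(0.50888) = 59.410°.
sin r = sin 59.410°/1.333 = 0.64579; r = 40.225°.
D_min = 2·59.410° − 4·40.225° + 180° = 137.922°.
Rainbow angle = 180° − D_min = 42.078°.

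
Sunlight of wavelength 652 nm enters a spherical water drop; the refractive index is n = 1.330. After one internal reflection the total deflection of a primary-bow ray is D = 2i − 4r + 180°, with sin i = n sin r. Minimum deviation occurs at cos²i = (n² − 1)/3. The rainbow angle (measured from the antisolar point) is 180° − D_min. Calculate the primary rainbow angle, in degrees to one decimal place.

cos²i = (1.76890 − 1)/3 = 0.25630; i = arccos(0.50626) = 59.585°.
sin r = sin 59.585°/1.330 = 0.64841; r = 40.422°.
D_min = 2·59.585° − 4·40.422° + 180° = 137.484°.
Rainbow angle = 180° − D_min = 42.516°.

42.5°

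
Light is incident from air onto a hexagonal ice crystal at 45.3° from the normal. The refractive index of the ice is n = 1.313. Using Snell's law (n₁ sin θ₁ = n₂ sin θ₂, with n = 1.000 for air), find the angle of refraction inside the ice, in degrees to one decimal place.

32.8°

Snell: sin θ_r = sin θ_i / n = sin 45.3° / 1.313 = 0.7108 / 1.313 = 0.5414.
θ_r = arcsin(0.5414) = 32.78°.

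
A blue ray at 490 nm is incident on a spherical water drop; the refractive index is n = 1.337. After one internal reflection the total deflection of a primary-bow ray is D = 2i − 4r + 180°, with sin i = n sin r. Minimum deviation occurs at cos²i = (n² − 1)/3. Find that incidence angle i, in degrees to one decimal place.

cos²i = (1.337² − 1)/3 = (1.78757 − 1)/3 = 0.26252.
cos i = 0.51237, so i = 59.178°.

59.2°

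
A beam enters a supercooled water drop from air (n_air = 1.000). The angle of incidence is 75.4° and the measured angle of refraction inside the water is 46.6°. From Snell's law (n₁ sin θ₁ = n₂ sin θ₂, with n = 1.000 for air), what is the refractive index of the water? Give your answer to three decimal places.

1.332

n = sin θ_i / sin θ_r = sin 75.4° / sin 46.6° = 0.9677 / 0.7266 = 1.3319.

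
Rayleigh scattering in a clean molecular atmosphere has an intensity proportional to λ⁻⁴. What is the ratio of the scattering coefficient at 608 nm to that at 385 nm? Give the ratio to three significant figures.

0.161

Rayleigh scattering ∝ λ⁻⁴, so the ratio of coefficients is the inverse fourth power of the wavelength ratio.
σ(608)/σ(385) = (385/608)⁴ = (0.6332)⁴ = 0.1608.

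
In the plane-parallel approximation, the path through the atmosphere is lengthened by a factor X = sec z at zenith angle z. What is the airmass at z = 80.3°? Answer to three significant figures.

5.94

X = sec z = 1/cos 80.3° = 1/0.1685 = 5.9351.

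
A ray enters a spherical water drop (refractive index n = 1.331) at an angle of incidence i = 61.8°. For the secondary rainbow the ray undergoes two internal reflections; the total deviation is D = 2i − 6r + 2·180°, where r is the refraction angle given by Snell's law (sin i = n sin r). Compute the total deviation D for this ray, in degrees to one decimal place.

234.8°

sin r = sin 61.8° / 1.331 = 0.8813/1.331 = 0.6621; r = 41.46°.
D = 2·61.8° − 6·41.46° + 2·180° = 123.60° − 248.78° + 360° = 234.82°.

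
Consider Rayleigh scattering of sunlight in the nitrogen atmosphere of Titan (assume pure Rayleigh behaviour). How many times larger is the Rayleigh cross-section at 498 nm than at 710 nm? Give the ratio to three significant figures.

Rayleigh scattering ∝ λ⁻⁴, so the ratio of coefficients is the inverse fourth power of the wavelength ratio.
σ(498)/σ(710) = (710/498)⁴ = (1.4257)⁴ = 4.132.

4.13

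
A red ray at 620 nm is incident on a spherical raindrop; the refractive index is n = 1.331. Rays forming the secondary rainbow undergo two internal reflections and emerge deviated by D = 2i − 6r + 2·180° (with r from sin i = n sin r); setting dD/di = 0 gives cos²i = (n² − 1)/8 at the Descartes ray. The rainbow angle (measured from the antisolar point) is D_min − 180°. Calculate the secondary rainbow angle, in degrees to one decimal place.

cos²i = (1.77156 − 1)/8 = 0.09645; i = arccos(0.31056) = 71.907°.
sin r = sin 71.907°/1.331 = 0.71417; r = 45.575°.
D_min = 2·71.907° − 6·45.575° + 360° = 230.365°.
Rainbow angle = D_min − 180° = 50.365°.

50.4°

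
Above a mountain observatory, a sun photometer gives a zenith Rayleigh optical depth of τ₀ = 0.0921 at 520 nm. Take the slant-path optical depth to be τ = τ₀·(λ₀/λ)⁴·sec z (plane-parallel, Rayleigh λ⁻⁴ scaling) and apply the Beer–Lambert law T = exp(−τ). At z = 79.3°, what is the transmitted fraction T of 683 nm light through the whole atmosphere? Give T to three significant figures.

0.846

sec 79.3° = 5.3860.
τ = 0.0921 × (520/683)⁴ × 5.3860 = 0.0921 × 0.3360 × 5.3860 = 0.1667.
T = exp(−0.1667) = 0.8465.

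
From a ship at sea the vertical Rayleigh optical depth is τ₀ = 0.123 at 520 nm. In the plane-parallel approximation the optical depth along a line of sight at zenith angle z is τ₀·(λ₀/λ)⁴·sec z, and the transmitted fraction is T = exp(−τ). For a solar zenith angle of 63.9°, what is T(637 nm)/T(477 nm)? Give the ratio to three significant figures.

1.31

Airmass: sec 63.9° = 2.2730.
τ(637 nm) = 0.123 × (520/637)⁴ × 2.2730 = 0.123 × 0.4441 × 2.2730 = 0.1242.
τ(477 nm) = 0.123 × (520/477)⁴ × 2.2730 = 0.123 × 1.4123 × 2.2730 = 0.3949.
T(637)/T(477) = exp(τ_B − τ_A) = exp(0.2707) = 1.3109.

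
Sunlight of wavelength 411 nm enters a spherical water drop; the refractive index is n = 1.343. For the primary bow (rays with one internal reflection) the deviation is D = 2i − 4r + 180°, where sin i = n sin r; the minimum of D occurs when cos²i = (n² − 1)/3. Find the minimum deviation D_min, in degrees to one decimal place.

cos²i = (1.80365 − 1)/3 = 0.26788; i = arccos(0.51757) = 58.830°.
sin r = sin 58.830°/1.343 = 0.63711; r = 39.577°.
D_min = 2·58.830° − 4·39.577° + 180° = 139.354°.

139.4°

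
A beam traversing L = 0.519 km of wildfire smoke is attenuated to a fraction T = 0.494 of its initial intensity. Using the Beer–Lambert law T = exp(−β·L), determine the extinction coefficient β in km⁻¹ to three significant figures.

1.36 km⁻¹

Beer–Lambert: T = exp(−βL) ⇒ β = −ln(T)/L = −ln(0.494)/0.519 = 0.7052/0.519 = 1.359 km⁻¹.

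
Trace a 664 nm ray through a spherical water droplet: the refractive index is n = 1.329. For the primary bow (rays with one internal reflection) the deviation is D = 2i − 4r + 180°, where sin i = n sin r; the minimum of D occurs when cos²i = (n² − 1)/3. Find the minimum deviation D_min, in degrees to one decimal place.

cos²i = (1.76624 − 1)/3 = 0.25541; i = arccos(0.50538) = 59.643°.
sin r = sin 59.643°/1.329 = 0.64928; r = 40.487°.
D_min = 2·59.643° − 4·40.487° + 180° = 137.337°.

137.3°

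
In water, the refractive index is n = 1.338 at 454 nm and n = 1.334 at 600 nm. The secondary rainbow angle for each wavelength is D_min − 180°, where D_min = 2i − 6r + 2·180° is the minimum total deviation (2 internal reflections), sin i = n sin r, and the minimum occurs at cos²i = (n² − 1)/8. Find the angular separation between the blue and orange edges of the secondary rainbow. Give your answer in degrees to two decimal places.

At 454 nm (n = 1.338): cos²i = 0.09878 → i = 71.682°, r = 45.195°, D_min = 232.193°, rainbow angle = 52.193°.
At 600 nm (n = 1.334): cos²i = 0.09744 → i = 71.810°, r = 45.411°, D_min = 231.153°, rainbow angle = 51.153°.
Angular width = |52.193° − 51.153°| = 1.040°.

1.04°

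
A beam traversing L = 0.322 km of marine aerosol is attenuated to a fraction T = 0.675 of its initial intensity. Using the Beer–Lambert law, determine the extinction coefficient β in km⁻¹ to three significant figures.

Beer–Lambert: T = exp(−βL) ⇒ β = −ln(T)/L = −ln(0.675)/0.322 = 0.3930/0.322 = 1.221 km⁻¹.

1.22 km⁻¹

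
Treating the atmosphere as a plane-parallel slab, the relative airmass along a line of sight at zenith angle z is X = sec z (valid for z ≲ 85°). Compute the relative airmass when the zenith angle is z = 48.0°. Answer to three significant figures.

X = sec z = 1/cos 48.0° = 1/0.6691 = 1.4945.

1.49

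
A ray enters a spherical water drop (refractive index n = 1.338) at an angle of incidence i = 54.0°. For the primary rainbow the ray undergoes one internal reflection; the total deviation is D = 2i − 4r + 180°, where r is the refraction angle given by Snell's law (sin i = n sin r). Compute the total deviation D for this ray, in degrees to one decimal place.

sin r = sin 54.0° / 1.338 = 0.8090/1.338 = 0.6046; r = 37.20°.
D = 2·54.0° − 4·37.20° + 180° = 108.00° − 148.81° + 180° = 139.19°.

139.2°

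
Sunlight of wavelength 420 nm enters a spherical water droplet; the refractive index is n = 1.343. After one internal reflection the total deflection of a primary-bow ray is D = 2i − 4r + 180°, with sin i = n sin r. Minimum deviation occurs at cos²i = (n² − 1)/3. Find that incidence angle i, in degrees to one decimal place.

58.8°

cos²i = (1.343² − 1)/3 = (1.80365 − 1)/3 = 0.26788.
cos i = 0.51757, so i = 58.830°.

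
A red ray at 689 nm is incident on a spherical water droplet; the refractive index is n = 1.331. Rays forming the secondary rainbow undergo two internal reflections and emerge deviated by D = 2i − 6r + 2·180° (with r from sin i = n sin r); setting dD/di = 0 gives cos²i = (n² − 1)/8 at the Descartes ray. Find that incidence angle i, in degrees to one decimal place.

cos²i = (1.331² − 1)/8 = (1.77156 − 1)/8 = 0.09645.
cos i = 0.31056, so i = 71.907°.

71.9°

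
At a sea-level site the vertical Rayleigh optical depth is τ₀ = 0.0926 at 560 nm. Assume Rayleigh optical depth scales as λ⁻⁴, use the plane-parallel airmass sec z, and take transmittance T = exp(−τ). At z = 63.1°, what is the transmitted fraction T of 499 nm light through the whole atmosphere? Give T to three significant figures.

sec 63.1° = 2.2103.
τ = 0.0926 × (560/499)⁴ × 2.2103 = 0.0926 × 1.5862 × 2.2103 = 0.3246.
T = exp(−0.3246) = 0.7228.

0.723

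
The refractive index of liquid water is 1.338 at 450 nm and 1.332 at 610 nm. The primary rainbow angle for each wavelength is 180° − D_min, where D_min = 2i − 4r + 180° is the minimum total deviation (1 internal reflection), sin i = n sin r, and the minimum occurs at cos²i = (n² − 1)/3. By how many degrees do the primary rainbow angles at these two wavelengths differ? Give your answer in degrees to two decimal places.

At 450 nm (n = 1.338): cos²i = 0.26341 → i = 59.120°, r = 39.899°, D_min = 138.643°, rainbow angle = 41.357°.
At 610 nm (n = 1.332): cos²i = 0.25807 → i = 59.469°, r = 40.290°, D_min = 137.776°, rainbow angle = 42.224°.
Angular width = |41.357° − 42.224°| = 0.867°.

0.87°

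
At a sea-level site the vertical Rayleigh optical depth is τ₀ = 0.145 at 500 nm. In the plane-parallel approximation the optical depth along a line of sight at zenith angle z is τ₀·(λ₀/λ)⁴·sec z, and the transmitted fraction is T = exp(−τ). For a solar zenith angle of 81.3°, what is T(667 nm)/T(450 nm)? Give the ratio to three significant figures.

Airmass: sec 81.3° = 6.6111.
τ(667 nm) = 0.145 × (500/667)⁴ × 6.6111 = 0.145 × 0.3158 × 6.6111 = 0.3027.
τ(450 nm) = 0.145 × (500/450)⁴ × 6.6111 = 0.145 × 1.5242 × 6.6111 = 1.4611.
T(667)/T(450) = exp(τ_B − τ_A) = exp(1.1584) = 3.1847.

3.18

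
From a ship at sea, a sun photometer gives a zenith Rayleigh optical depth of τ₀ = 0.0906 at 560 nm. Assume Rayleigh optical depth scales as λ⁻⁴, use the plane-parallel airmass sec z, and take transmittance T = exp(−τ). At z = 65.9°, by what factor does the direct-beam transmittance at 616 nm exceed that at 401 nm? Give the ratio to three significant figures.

Airmass: sec 65.9° = 2.4490.
τ(616 nm) = 0.0906 × (560/616)⁴ × 2.4490 = 0.0906 × 0.6830 × 2.4490 = 0.1515.
τ(401 nm) = 0.0906 × (560/401)⁴ × 2.4490 = 0.0906 × 3.8034 × 2.4490 = 0.8439.
T(616)/T(401) = exp(τ_B − τ_A) = exp(0.6924) = 1.9984.

2.00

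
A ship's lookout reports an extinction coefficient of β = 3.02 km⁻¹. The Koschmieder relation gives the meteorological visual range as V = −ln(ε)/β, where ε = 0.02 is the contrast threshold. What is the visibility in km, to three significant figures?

V = −ln(0.02) / 3.02 = 3.912 / 3.02 = 1.2954 km.

1.30 km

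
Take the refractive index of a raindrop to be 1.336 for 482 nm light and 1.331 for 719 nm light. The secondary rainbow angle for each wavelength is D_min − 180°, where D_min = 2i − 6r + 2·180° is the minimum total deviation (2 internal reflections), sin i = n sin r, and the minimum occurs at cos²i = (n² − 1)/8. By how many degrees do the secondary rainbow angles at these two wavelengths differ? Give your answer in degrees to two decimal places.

1.31°

At 482 nm (n = 1.336): cos²i = 0.09811 → i = 71.746°, r = 45.303°, D_min = 231.674°, rainbow angle = 51.674°.
At 719 nm (n = 1.331): cos²i = 0.09645 → i = 71.907°, r = 45.575°, D_min = 230.365°, rainbow angle = 50.365°.
Angular width = |51.674° − 50.365°| = 1.309°.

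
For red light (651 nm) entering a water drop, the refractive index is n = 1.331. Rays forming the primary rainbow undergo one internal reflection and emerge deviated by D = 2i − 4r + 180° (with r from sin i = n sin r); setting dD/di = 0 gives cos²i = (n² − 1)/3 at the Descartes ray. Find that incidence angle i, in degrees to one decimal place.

59.5°

cos²i = (1.331² − 1)/3 = (1.77156 − 1)/3 = 0.25719.
cos i = 0.50714, so i = 59.527°.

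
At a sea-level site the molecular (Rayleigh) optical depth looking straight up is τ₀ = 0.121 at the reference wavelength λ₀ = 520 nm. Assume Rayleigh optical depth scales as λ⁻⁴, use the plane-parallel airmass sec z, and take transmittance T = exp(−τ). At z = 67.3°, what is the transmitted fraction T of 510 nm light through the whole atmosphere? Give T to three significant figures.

sec 67.3° = 2.5913.
τ = 0.121 × (520/510)⁴ × 2.5913 = 0.121 × 1.0808 × 2.5913 = 0.3389.
T = exp(−0.3389) = 0.7126.

0.713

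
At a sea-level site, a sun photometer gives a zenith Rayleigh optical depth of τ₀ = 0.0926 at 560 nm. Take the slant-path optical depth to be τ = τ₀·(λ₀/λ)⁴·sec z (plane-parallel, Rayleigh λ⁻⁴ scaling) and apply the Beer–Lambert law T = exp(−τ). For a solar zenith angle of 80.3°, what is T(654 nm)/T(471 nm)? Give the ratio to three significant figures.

2.23

Airmass: sec 80.3° = 5.9351.
τ(654 nm) = 0.0926 × (560/654)⁴ × 5.9351 = 0.0926 × 0.5376 × 5.9351 = 0.2954.
τ(471 nm) = 0.0926 × (560/471)⁴ × 5.9351 = 0.0926 × 1.9983 × 5.9351 = 1.0983.
T(654)/T(471) = exp(τ_B − τ_A) = exp(0.8028) = 2.2318.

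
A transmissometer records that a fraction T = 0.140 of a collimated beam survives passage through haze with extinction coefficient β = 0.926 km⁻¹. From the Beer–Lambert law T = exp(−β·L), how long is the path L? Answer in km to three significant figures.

2.12 km

Beer–Lambert: T = exp(−βL) ⇒ L = −ln(T)/β = −ln(0.140)/0.926 = 1.9661/0.926 = 2.123 km.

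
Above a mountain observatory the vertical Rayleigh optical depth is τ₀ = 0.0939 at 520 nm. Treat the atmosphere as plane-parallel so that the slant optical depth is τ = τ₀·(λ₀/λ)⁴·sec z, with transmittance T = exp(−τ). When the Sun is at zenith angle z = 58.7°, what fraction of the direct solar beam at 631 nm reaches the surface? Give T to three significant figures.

sec 58.7° = 1.9249.
τ = 0.0939 × (520/631)⁴ × 1.9249 = 0.0939 × 0.4612 × 1.9249 = 0.0834.
T = exp(−0.0834) = 0.9200.

0.920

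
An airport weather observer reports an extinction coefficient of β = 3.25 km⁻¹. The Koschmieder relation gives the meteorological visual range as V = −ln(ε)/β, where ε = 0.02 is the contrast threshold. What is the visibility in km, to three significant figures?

V = −ln(0.02) / 3.25 = 3.912 / 3.25 = 1.2037 km.

1.20 km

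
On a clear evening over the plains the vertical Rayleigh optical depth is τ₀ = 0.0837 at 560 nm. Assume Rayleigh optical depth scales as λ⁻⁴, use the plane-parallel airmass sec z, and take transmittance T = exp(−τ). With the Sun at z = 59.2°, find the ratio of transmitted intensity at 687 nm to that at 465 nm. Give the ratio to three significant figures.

1.31

Airmass: sec 59.2° = 1.9530.
τ(687 nm) = 0.0837 × (560/687)⁴ × 1.9530 = 0.0837 × 0.4415 × 1.9530 = 0.0722.
τ(465 nm) = 0.0837 × (560/465)⁴ × 1.9530 = 0.0837 × 2.1035 × 1.9530 = 0.3438.
T(687)/T(465) = exp(τ_B − τ_A) = exp(0.2717) = 1.3122.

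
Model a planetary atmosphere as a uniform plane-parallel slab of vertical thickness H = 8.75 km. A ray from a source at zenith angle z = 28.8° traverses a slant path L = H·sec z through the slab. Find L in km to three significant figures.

sec z = 1/cos 28.8° = 1.1412.
L = 8.75 × 1.1412 = 9.985 km.

9.99 km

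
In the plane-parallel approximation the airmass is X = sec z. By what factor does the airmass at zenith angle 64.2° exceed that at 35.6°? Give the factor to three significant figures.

X(64.2°)/X(35.6°) = sec 64.2° / sec 35.6° = cos 35.6° / cos 64.2° = 0.8131/0.4352 = 1.8682.

1.87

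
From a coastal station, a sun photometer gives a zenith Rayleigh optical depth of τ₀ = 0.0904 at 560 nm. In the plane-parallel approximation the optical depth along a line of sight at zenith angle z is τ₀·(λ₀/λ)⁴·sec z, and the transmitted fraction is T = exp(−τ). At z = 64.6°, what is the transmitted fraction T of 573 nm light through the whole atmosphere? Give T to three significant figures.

0.825

sec 64.6° = 2.3314.
τ = 0.0904 × (560/573)⁴ × 2.3314 = 0.0904 × 0.9123 × 2.3314 = 0.1923.
T = exp(−0.1923) = 0.8251.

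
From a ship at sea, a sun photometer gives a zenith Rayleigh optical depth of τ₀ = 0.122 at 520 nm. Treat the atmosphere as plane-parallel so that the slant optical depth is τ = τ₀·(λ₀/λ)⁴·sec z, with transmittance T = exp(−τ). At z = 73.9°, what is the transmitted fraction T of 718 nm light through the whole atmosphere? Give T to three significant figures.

sec 73.9° = 3.6060.
τ = 0.122 × (520/718)⁴ × 3.6060 = 0.122 × 0.2751 × 3.6060 = 0.1210.
T = exp(−0.1210) = 0.8860.

0.886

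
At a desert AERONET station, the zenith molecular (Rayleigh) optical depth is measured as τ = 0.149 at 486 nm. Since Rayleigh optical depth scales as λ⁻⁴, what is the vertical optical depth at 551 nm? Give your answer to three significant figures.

τ(551 nm) = τ(486 nm) × (486/551)⁴ = 0.149 × (0.8820)⁴ = 0.149 × 0.6053 = 0.0902.

0.0902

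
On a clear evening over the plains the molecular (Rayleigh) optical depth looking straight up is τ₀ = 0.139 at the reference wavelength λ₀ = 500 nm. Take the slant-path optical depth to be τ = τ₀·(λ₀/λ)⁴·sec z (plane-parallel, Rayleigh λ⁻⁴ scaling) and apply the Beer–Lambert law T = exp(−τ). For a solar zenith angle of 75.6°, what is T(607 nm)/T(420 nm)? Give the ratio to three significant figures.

Airmass: sec 75.6° = 4.0211.
τ(607 nm) = 0.139 × (500/607)⁴ × 4.0211 = 0.139 × 0.4604 × 4.0211 = 0.2573.
τ(420 nm) = 0.139 × (500/420)⁴ × 4.0211 = 0.139 × 2.0086 × 4.0211 = 1.1226.
T(607)/T(420) = exp(τ_B − τ_A) = exp(0.8653) = 2.3757.

2.38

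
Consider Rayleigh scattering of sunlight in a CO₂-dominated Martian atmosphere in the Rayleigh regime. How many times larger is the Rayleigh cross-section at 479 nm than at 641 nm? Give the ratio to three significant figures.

Rayleigh scattering ∝ λ⁻⁴, so the ratio of coefficients is the inverse fourth power of the wavelength ratio.
σ(479)/σ(641) = (641/479)⁴ = (1.3382)⁴ = 3.207.

3.21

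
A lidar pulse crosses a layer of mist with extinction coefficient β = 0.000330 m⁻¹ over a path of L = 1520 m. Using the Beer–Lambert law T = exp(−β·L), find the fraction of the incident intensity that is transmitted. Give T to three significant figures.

0.606

τ = β·L = 0.000330 × 1520 = 0.5016.
T = exp(−0.5016) = 0.6056.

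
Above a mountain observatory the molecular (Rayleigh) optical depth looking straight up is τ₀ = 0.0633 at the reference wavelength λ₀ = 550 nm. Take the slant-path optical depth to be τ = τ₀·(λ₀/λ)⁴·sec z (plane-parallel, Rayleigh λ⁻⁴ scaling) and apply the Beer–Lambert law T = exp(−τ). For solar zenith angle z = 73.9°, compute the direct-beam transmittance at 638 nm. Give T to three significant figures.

sec 73.9° = 3.6060.
τ = 0.0633 × (550/638)⁴ × 3.6060 = 0.0633 × 0.5523 × 3.6060 = 0.1261.
T = exp(−0.1261) = 0.8816.

0.882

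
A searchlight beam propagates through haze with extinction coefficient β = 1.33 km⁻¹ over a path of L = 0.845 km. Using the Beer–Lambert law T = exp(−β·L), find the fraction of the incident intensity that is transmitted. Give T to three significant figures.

τ = β·L = 1.33 × 0.845 = 1.1239.
T = exp(−1.1239) = 0.3250.

0.325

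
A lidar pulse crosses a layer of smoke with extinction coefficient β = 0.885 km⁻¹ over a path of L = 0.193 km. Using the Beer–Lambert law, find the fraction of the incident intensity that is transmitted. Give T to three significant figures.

τ = β·L = 0.885 × 0.193 = 0.1708.
T = exp(−0.1708) = 0.8430.

0.843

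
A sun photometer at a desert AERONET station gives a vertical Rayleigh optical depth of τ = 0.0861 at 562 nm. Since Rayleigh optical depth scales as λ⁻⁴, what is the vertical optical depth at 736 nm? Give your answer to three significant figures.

τ(736 nm) = τ(562 nm) × (562/736)⁴ = 0.0861 × (0.7636)⁴ = 0.0861 × 0.3400 = 0.0293.

0.0293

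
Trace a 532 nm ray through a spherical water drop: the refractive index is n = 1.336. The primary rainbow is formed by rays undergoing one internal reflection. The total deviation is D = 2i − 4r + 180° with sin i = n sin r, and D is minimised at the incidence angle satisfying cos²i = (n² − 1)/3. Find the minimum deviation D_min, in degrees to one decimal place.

cos²i = (1.78490 − 1)/3 = 0.26163; i = arccos(0.51150) = 59.236°.
sin r = sin 59.236°/1.336 = 0.64318; r = 40.029°.
D_min = 2·59.236° − 4·40.029° + 180° = 138.356°.

138.4°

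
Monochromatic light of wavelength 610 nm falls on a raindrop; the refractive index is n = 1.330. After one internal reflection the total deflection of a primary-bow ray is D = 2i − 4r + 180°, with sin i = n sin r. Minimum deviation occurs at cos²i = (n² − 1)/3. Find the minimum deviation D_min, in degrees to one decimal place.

cos²i = (1.76890 − 1)/3 = 0.25630; i = arccos(0.50626) = 59.585°.
sin r = sin 59.585°/1.330 = 0.64841; r = 40.422°.
D_min = 2·59.585° − 4·40.422° + 180° = 137.484°.

137.5°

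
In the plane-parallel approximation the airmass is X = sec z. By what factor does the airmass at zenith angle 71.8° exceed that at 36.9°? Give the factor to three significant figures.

2.56

X(71.8°)/X(36.9°) = sec 71.8° / sec 36.9° = cos 36.9° / cos 71.8° = 0.7997/0.3123 = 2.5603.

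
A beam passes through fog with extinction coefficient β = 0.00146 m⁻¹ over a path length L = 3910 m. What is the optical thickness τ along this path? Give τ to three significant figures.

5.71

τ = β·L = 0.00146 × 3910 = 5.7086.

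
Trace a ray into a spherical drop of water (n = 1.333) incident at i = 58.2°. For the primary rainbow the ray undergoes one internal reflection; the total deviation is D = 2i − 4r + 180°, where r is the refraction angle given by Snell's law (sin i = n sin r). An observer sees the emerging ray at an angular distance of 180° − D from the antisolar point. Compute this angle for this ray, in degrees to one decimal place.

sin r = sin 58.2° / 1.333 = 0.8499/1.333 = 0.6376; r = 39.61°.
D = 2·58.2° − 4·39.61° + 180° = 116.40° − 158.45° + 180° = 137.95°.
Angle from antisolar point = 180° − D = 42.05°.

42.0°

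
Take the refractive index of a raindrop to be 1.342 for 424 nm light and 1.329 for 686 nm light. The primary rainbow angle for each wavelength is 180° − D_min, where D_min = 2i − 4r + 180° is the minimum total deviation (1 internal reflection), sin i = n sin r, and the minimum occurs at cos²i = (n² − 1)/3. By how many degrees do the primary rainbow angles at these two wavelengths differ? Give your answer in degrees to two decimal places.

At 424 nm (n = 1.342): cos²i = 0.26699 → i = 58.888°, r = 39.641°, D_min = 139.213°, rainbow angle = 40.787°.
At 686 nm (n = 1.329): cos²i = 0.25541 → i = 59.643°, r = 40.487°, D_min = 137.337°, rainbow angle = 42.663°.
Angular width = |40.787° − 42.663°| = 1.876°.

1.88°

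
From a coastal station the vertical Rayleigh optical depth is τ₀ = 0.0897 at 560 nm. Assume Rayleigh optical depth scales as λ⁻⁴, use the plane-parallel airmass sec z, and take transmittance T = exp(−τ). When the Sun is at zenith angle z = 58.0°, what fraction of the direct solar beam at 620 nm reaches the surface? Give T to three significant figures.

sec 58.0° = 1.8871.
τ = 0.0897 × (560/620)⁴ × 1.8871 = 0.0897 × 0.6656 × 1.8871 = 0.1127.
T = exp(−0.1127) = 0.8935.

0.893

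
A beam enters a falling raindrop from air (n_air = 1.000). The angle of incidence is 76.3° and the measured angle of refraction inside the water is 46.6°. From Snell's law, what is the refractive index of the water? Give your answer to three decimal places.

n = sin θ_i / sin θ_r = sin 76.3° / sin 46.6° = 0.9715 / 0.7266 = 1.3372.

1.337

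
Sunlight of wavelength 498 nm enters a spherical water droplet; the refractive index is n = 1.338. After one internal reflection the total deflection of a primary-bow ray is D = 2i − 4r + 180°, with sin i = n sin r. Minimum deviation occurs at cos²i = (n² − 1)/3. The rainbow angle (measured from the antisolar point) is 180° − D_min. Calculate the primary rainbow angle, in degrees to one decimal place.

41.4°

cos²i = (1.79024 − 1)/3 = 0.26341; i = arccos(0.51324) = 59.120°.
sin r = sin 59.120°/1.338 = 0.64144; r = 39.899°.
D_min = 2·59.120° − 4·39.899° + 180° = 138.643°.
Rainbow angle = 180° − D_min = 41.357°.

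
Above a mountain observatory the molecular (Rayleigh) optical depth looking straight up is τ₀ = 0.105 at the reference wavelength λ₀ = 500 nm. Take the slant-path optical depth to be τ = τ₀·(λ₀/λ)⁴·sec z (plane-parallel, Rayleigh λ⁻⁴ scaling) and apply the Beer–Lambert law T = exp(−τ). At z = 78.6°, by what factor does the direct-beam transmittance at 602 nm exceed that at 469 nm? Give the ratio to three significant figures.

Airmass: sec 78.6° = 5.0593.
τ(602 nm) = 0.105 × (500/602)⁴ × 5.0593 = 0.105 × 0.4759 × 5.0593 = 0.2528.
τ(469 nm) = 0.105 × (500/469)⁴ × 5.0593 = 0.105 × 1.2918 × 5.0593 = 0.6862.
T(602)/T(469) = exp(τ_B − τ_A) = exp(0.4334) = 1.5425.

1.54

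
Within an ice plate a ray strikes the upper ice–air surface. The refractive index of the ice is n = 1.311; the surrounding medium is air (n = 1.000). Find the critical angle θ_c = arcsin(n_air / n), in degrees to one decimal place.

sin θ_c = n_air / n = 1.000 / 1.311 = 0.7628.
θ_c = arcsin(0.7628) = 49.71°.

49.7°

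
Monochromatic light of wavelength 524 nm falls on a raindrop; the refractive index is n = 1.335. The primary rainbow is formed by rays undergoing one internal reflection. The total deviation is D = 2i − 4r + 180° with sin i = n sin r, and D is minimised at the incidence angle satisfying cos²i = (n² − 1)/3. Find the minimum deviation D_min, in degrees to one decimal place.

138.2°

cos²i = (1.78222 − 1)/3 = 0.26074; i = arccos(0.51063) = 59.294°.
sin r = sin 59.294°/1.335 = 0.64405; r = 40.094°.
D_min = 2·59.294° − 4·40.094° + 180° = 138.212°.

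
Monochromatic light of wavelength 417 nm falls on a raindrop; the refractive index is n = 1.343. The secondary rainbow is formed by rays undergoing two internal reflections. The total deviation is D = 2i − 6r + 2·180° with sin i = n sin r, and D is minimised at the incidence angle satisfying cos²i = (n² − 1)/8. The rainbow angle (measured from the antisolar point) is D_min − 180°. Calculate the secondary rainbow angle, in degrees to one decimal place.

53.5°

cos²i = (1.80365 − 1)/8 = 0.10046; i = arccos(0.31695) = 71.522°.
sin r = sin 71.522°/1.343 = 0.70621; r = 44.928°.
D_min = 2·71.522° − 6·44.928° + 360° = 233.478°.
Rainbow angle = D_min − 180° = 53.478°.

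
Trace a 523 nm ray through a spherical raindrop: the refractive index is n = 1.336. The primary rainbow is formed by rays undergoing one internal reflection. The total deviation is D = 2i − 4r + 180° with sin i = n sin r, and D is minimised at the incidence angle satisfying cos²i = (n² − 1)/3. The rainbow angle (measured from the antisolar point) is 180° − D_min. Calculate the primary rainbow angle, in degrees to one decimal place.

41.6°

cos²i = (1.78490 − 1)/3 = 0.26163; i = arccos(0.51150) = 59.236°.
sin r = sin 59.236°/1.336 = 0.64318; r = 40.029°.
D_min = 2·59.236° − 4·40.029° + 180° = 138.356°.
Rainbow angle = 180° − D_min = 41.644°.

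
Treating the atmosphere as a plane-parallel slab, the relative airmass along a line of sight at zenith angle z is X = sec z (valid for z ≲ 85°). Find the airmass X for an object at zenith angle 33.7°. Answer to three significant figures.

1.20

X = sec z = 1/cos 33.7° = 1/0.8320 = 1.2020.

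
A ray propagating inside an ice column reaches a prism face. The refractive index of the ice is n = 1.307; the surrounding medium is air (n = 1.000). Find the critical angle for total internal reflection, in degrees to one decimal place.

sin θ_c = n_air / n = 1.000 / 1.307 = 0.7651.
θ_c = arcsin(0.7651) = 49.92°.

49.9°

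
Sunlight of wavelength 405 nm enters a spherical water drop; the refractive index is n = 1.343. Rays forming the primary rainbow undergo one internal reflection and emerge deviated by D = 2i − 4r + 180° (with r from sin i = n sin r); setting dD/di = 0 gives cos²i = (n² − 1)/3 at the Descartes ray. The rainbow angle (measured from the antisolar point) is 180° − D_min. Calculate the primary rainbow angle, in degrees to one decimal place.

cos²i = (1.80365 − 1)/3 = 0.26788; i = arccos(0.51757) = 58.830°.
sin r = sin 58.830°/1.343 = 0.63711; r = 39.577°.
D_min = 2·58.830° − 4·39.577° + 180° = 139.354°.
Rainbow angle = 180° − D_min = 40.646°.

40.6°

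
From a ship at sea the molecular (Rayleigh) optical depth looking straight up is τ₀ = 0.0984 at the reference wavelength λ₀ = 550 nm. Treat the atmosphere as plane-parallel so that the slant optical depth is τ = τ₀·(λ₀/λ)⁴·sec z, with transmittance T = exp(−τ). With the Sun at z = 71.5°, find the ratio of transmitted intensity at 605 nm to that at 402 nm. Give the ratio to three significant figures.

Airmass: sec 71.5° = 3.1515.
τ(605 nm) = 0.0984 × (550/605)⁴ × 3.1515 = 0.0984 × 0.6830 × 3.1515 = 0.2118.
τ(402 nm) = 0.0984 × (550/402)⁴ × 3.1515 = 0.0984 × 3.5039 × 3.1515 = 1.0866.
T(605)/T(402) = exp(τ_B − τ_A) = exp(0.8748) = 2.3983.

2.40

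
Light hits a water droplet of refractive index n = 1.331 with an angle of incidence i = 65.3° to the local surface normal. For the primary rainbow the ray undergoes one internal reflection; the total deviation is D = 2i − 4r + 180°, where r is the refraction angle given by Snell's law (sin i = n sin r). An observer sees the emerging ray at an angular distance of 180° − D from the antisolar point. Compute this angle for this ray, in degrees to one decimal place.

41.6°

sin r = sin 65.3° / 1.331 = 0.9085/1.331 = 0.6826; r = 43.05°.
D = 2·65.3° − 4·43.05° + 180° = 130.60° − 172.18° + 180° = 138.42°.
Angle from antisolar point = 180° − D = 41.58°.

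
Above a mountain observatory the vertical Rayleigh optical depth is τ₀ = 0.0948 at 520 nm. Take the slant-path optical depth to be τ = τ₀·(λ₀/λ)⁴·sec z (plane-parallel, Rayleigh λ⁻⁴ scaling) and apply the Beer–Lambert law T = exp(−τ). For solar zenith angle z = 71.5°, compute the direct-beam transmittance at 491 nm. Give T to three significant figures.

sec 71.5° = 3.1515.
τ = 0.0948 × (520/491)⁴ × 3.1515 = 0.0948 × 1.2580 × 3.1515 = 0.3759.
T = exp(−0.3759) = 0.6867.

0.687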